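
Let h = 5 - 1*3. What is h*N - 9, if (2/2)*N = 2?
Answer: -5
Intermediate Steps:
N = 2
h = 2 (h = 5 - 3 = 2)
h*N - 9 = 2*2 - 9 = 4 - 9 = -5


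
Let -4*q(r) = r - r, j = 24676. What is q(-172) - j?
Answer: -24676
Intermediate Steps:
q(r) = 0 (q(r) = -(r - r)/4 = -1/4*0 = 0)
q(-172) - j = 0 - 1*24676 = 0 - 24676 = -24676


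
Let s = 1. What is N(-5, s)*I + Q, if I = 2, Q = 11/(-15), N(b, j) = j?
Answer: 19/15 ≈ 1.2667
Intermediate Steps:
Q = -11/15 (Q = 11*(-1/15) = -11/15 ≈ -0.73333)
N(-5, s)*I + Q = 1*2 - 11/15 = 2 - 11/15 = 19/15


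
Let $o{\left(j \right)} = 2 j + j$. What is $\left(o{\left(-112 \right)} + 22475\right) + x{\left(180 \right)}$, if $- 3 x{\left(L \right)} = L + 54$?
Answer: $22061$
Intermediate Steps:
$x{\left(L \right)} = -18 - \frac{L}{3}$ ($x{\left(L \right)} = - \frac{L + 54}{3} = - \frac{54 + L}{3} = -18 - \frac{L}{3}$)
$o{\left(j \right)} = 3 j$
$\left(o{\left(-112 \right)} + 22475\right) + x{\left(180 \right)} = \left(3 \left(-112\right) + 22475\right) - 78 = \left(-336 + 22475\right) - 78 = 22139 - 78 = 22061$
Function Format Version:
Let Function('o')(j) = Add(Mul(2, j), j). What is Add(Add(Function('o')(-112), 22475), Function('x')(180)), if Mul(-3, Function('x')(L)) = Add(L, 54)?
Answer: 22061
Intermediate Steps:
Function('x')(L) = Add(-18, Mul(Rational(-1, 3), L)) (Function('x')(L) = Mul(Rational(-1, 3), Add(L, 54)) = Mul(Rational(-1, 3), Add(54, L)) = Add(-18, Mul(Rational(-1, 3), L)))
Function('o')(j) = Mul(3, j)
Add(Add(Function('o')(-112), 22475), Function('x')(180)) = Add(Add(Mul(3, -112), 22475), Add(-18, Mul(Rational(-1, 3), 180))) = Add(Add(-336, 22475), Add(-18, -60)) = Add(22139, -78) = 22061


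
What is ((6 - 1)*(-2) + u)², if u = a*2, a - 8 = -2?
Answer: 4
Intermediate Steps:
a = 6 (a = 8 - 2 = 6)
u = 12 (u = 6*2 = 12)
((6 - 1)*(-2) + u)² = ((6 - 1)*(-2) + 12)² = (5*(-2) + 12)² = (-10 + 12)² = 2² = 4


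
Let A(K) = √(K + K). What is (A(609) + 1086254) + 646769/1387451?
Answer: 1507124845323/1387451 + √1218 ≈ 1.0863e+6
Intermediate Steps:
A(K) = √2*√K (A(K) = √(2*K) = √2*√K)
(A(609) + 1086254) + 646769/1387451 = (√2*√609 + 1086254) + 646769/1387451 = (√1218 + 1086254) + 646769*(1/1387451) = (1086254 + √1218) + 646769/1387451 = 1507124845323/1387451 + √1218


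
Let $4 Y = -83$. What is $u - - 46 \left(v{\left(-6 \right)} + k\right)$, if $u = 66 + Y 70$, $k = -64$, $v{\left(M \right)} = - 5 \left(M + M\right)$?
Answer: $- \frac{3141}{2} \approx -1570.5$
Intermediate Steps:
$Y = - \frac{83}{4}$ ($Y = \frac{1}{4} \left(-83\right) = - \frac{83}{4} \approx -20.75$)
$v{\left(M \right)} = - 10 M$ ($v{\left(M \right)} = - 5 \cdot 2 M = - 10 M$)
$u = - \frac{2773}{2}$ ($u = 66 - \frac{2905}{2} = - \frac{2773}{2} \approx -1386.5$)
$u - - 46 \left(v{\left(-6 \right)} + k\right) = - \frac{2773}{2} - - 46 \left(\left(-10\right) \left(-6\right) - 64\right) = - \frac{2773}{2} - - 46 \left(60 - 64\right) = - \frac{2773}{2} - \left(-46\right) \left(-4\right) = - \frac{2773}{2} - 184 = - \frac{3141}{2}$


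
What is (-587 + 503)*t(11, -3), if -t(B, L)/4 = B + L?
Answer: 2688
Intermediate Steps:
t(B, L) = -4*B - 4*L (t(B, L) = -4*(B + L) = -4*B - 4*L)
(-587 + 503)*t(11, -3) = (-587 + 503)*(-4*11 - 4*(-3)) = -84*(-44 + 12) = -84*(-32) = 2688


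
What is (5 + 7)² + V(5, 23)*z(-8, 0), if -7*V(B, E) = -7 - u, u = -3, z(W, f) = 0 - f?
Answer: 144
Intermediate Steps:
z(W, f) = -f
V(B, E) = 4/7 (V(B, E) = -(-7 - 1*(-3))/7 = -(-7 + 3)/7 = -⅐*(-4) = 4/7)
(5 + 7)² + V(5, 23)*z(-8, 0) = (5 + 7)² + 4*(-1*0)/7 = 12² + (4/7)*0 = 144 + 0 = 144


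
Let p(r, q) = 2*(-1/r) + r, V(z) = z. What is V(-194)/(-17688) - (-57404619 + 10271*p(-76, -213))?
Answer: 9777165371221/168036 ≈ 5.8185e+7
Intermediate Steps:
p(r, q) = r - 2/r (p(r, q) = -2/r + r = r - 2/r)
V(-194)/(-17688) - (-57404619 + 10271*p(-76, -213)) = -194/(-17688) - (-58185215 + 10271/38) = -194*(-1/17688) - (-58185215 + 10271/38) = 97/8844 - 10271/(1/((-76 + 1/38) - 5589)) = 97/8844 - 10271/(1/(-2887/38 - 5589)) = 97/8844 - 10271/(1/(-215269/38)) = 97/8844 - 10271/(-38/215269) = 97/8844 - 10271*(-215269/38) = 97/8844 + 2211027899/38 = 9777165371221/168036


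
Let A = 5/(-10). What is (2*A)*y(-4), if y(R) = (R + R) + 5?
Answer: 3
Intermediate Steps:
A = -½ (A = 5*(-⅒) = -½ ≈ -0.50000)
y(R) = 5 + 2*R (y(R) = 2*R + 5 = 5 + 2*R)
(2*A)*y(-4) = (2*(-½))*(5 + 2*(-4)) = -(5 - 8) = -1*(-3) = 3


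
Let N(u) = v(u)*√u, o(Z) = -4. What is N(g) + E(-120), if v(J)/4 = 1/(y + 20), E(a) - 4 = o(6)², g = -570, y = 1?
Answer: 20 + 4*I*√570/21 ≈ 20.0 + 4.5476*I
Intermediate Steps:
E(a) = 20 (E(a) = 4 + (-4)² = 4 + 16 = 20)
v(J) = 4/21 (v(J) = 4/(1 + 20) = 4/21)
N(u) = 4*√u/21
N(g) + E(-120) = 4*√(-570)/21 + 20 = 4*(I*√570)/21 + 20 = 4*I*√570/21 + 20 = 20 + 4*I*√570/21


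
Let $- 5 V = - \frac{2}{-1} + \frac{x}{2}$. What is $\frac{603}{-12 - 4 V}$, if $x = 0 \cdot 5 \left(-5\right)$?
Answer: $- \frac{3015}{52} \approx -57.981$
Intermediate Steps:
$x = 0$ ($x = 0 \left(-5\right) = 0$)
$V = - \frac{2}{5}$ ($V = - \frac{- \frac{2}{-1} + \frac{0}{2}}{5} = - \frac{\left(-2\right) \left(-1\right) + 0 \cdot \frac{1}{2}}{5} = - \frac{2 + 0}{5} = \left(- \frac{1}{5}\right) 2 = - \frac{2}{5} \approx -0.4$)
$\frac{603}{-12 - 4 V} = \frac{603}{-12 - - \frac{8}{5}} = \frac{603}{-12 + \frac{8}{5}} = \frac{603}{- \frac{52}{5}} = 603 \left(- \frac{5}{52}\right) = - \frac{3015}{52}$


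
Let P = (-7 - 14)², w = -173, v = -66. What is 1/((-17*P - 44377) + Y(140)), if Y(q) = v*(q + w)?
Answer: -1/49696 ≈ -2.0122e-5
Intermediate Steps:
P = 441 (P = (-21)² = 441)
Y(q) = 11418 - 66*q (Y(q) = -66*(q - 173) = -66*(-173 + q) = 11418 - 66*q)
1/((-17*P - 44377) + Y(140)) = 1/((-17*441 - 44377) + (11418 - 66*140)) = 1/((-7497 - 44377) + (11418 - 9240)) = 1/(-51874 + 2178) = 1/(-49696) = -1/49696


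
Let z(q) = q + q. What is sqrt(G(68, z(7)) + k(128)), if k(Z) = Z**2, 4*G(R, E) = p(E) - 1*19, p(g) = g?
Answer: sqrt(65531)/2 ≈ 128.00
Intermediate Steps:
z(q) = 2*q
G(R, E) = -19/4 + E/4 (G(R, E) = (E - 1*19)/4 = (E - 19)/4 = (-19 + E)/4 = -19/4 + E/4)
sqrt(G(68, z(7)) + k(128)) = sqrt((-19/4 + (2*7)/4) + 128**2) = sqrt((-19/4 + (1/4)*14) + 16384) = sqrt((-19/4 + 7/2) + 16384) = sqrt(-5/4 + 16384) = sqrt(65531/4) = sqrt(65531)/2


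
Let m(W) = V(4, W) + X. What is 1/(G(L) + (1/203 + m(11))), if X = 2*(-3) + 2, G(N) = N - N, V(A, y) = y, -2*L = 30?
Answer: 203/1422 ≈ 0.14276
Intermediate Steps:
L = -15 (L = -1/2*30 = -15)
G(N) = 0
X = -4 (X = -6 + 2 = -4)
m(W) = -4 + W (m(W) = W - 4 = -4 + W)
1/(G(L) + (1/203 + m(11))) = 1/(0 + (1/203 + (-4 + 11))) = 1/(0 + (1/203 + 7)) = 1/(0 + 1422/203) = 1/(1422/203) = 203/1422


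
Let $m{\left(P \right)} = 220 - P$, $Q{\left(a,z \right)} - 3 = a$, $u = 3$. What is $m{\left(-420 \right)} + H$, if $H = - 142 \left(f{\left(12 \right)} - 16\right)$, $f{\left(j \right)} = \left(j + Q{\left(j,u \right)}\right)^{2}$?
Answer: $-100606$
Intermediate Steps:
$Q{\left(a,z \right)} = 3 + a$
$f{\left(j \right)} = \left(3 + 2 j\right)^{2}$ ($f{\left(j \right)} = \left(j + \left(3 + j\right)\right)^{2} = \left(3 + 2 j\right)^{2}$)
$H = -101246$ ($H = - 142 \left(\left(3 + 2 \cdot 12\right)^{2} - 16\right) = - 142 \left(\left(3 + 24\right)^{2} - 16\right) = - 142 \left(27^{2} - 16\right) = - 142 \left(729 - 16\right) = \left(-142\right) 713 = -101246$)
$m{\left(-420 \right)} + H = \left(220 - -420\right) - 101246 = \left(220 + 420\right) - 101246 = 640 - 101246 = -100606$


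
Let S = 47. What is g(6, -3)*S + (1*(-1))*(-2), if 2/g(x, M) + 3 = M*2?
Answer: -76/9 ≈ -8.4444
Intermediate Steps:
g(x, M) = 2/(-3 + 2*M) (g(x, M) = 2/(-3 + M*2) = 2/(-3 + 2*M))
g(6, -3)*S + (1*(-1))*(-2) = (2/(-3 + 2*(-3)))*47 + (1*(-1))*(-2) = (2/(-3 - 6))*47 - 1*(-2) = (2/(-9))*47 + 2 = (2*(-⅑))*47 + 2 = -2/9*47 + 2 = -94/9 + 2 = -76/9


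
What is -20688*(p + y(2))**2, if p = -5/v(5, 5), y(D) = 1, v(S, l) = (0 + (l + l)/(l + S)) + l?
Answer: -1724/3 ≈ -574.67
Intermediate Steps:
v(S, l) = l + 2*l/(S + l) (v(S, l) = (0 + (2*l)/(S + l)) + l = (0 + 2*l/(S + l)) + l = 2*l/(S + l) + l = l + 2*l/(S + l))
p = -5/6 (p = -5*(5 + 5)/(5*(2 + 5 + 5)) = -5/(5*12/10) = -5/(5*(1/10)*12) = -5/6 ≈ -0.83333)
-20688*(p + y(2))**2 = -20688*(-5/6 + 1)**2 = -20688*(1/6)**2 = -20688*1/36 = -1724/3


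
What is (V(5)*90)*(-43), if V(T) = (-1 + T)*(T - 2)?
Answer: -46440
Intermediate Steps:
V(T) = (-1 + T)*(-2 + T)
(V(5)*90)*(-43) = ((2 + 5² - 3*5)*90)*(-43) = ((2 + 25 - 15)*90)*(-43) = (12*90)*(-43) = 1080*(-43) = -46440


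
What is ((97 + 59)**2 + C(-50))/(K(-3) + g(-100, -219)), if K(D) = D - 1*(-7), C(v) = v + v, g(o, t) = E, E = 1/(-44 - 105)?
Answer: 3611164/595 ≈ 6069.2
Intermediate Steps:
E = -1/149 (E = 1/(-149) = -1/149 ≈ -0.0067114)
g(o, t) = -1/149
C(v) = 2*v
K(D) = 7 + D (K(D) = D + 7 = 7 + D)
((97 + 59)**2 + C(-50))/(K(-3) + g(-100, -219)) = ((97 + 59)**2 + 2*(-50))/((7 - 3) - 1/149) = (156**2 - 100)/(4 - 1/149) = (24336 - 100)/(595/149) = 24236*(149/595) = 3611164/595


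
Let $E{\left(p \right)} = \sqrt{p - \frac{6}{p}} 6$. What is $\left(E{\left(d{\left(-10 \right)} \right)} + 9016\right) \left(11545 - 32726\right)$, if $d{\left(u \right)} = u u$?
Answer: $-190967896 - \frac{63543 \sqrt{9994}}{5} \approx -1.9224 \cdot 10^{8}$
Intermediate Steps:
$d{\left(u \right)} = u^{2}$
$E{\left(p \right)} = 6 \sqrt{p - \frac{6}{p}}$
$\left(E{\left(d{\left(-10 \right)} \right)} + 9016\right) \left(11545 - 32726\right) = \left(6 \sqrt{\left(-10\right)^{2} - \frac{6}{\left(-10\right)^{2}}} + 9016\right) \left(11545 - 32726\right) = \left(6 \sqrt{100 - \frac{6}{100}} + 9016\right) \left(-21181\right) = \left(6 \sqrt{100 - \frac{3}{50}} + 9016\right) \left(-21181\right) = \left(6 \sqrt{\frac{4997}{50}} + 9016\right) \left(-21181\right) = \left(6 \frac{\sqrt{9994}}{10} + 9016\right) \left(-21181\right) = \left(\frac{3 \sqrt{9994}}{5} + 9016\right) \left(-21181\right) = \left(9016 + \frac{3 \sqrt{9994}}{5}\right) \left(-21181\right) = -190967896 - \frac{63543 \sqrt{9994}}{5}$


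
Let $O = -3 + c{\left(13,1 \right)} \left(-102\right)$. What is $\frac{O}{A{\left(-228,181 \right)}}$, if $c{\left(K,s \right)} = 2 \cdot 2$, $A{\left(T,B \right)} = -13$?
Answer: $\frac{411}{13} \approx 31.615$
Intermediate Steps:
$c{\left(K,s \right)} = 4$
$O = -411$ ($O = -3 + 4 \left(-102\right) = -3 - 408 = -411$)
$\frac{O}{A{\left(-228,181 \right)}} = - \frac{411}{-13} = \left(-411\right) \left(- \frac{1}{13}\right) = \frac{411}{13}$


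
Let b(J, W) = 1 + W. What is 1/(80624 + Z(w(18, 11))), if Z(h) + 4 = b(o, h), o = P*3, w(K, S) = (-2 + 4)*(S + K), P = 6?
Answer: 1/80679 ≈ 1.2395e-5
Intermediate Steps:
w(K, S) = 2*K + 2*S (w(K, S) = 2*(K + S) = 2*K + 2*S)
o = 18 (o = 6*3 = 18)
Z(h) = -3 + h (Z(h) = -4 + (1 + h) = -3 + h)
1/(80624 + Z(w(18, 11))) = 1/(80624 + (-3 + (2*18 + 2*11))) = 1/(80624 + (-3 + (36 + 22))) = 1/(80624 + (-3 + 58)) = 1/(80624 + 55) = 1/80679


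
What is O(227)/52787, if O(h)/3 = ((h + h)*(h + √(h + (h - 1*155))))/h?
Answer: 1362/52787 + 6*√299/52787 ≈ 0.027767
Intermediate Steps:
O(h) = 6*h + 6*√(-155 + 2*h) (O(h) = 3*(((h + h)*(h + √(h + (h - 1*155))))/h) = 3*(((2*h)*(h + √(h + (h - 155))))/h) = 3*(((2*h)*(h + √(h + (-155 + h))))/h) = 3*(((2*h)*(h + √(-155 + 2*h)))/h) = 3*((2*h*(h + √(-155 + 2*h)))/h) = 3*(2*h + 2*√(-155 + 2*h)) = 6*h + 6*√(-155 + 2*h))
O(227)/52787 = (6*227 + 6*√(-155 + 2*227))/52787 = (1362 + 6*√(-155 + 454))*(1/52787) = (1362 + 6*√299)*(1/52787) = 1362/52787 + 6*√299/52787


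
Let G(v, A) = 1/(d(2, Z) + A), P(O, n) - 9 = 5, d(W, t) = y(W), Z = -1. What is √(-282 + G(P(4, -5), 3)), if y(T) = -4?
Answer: I*√283 ≈ 16.823*I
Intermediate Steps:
d(W, t) = -4
P(O, n) = 14 (P(O, n) = 9 + 5 = 14)
G(v, A) = 1/(-4 + A)
√(-282 + G(P(4, -5), 3)) = √(-282 + 1/(-4 + 3)) = √(-282 + 1/(-1)) = √(-282 - 1) = √(-283) = I*√283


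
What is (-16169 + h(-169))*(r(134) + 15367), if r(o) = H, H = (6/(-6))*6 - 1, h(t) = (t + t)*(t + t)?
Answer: 1506432000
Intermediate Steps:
h(t) = 4*t² (h(t) = (2*t)*(2*t) = 4*t²)
H = -7 (H = (6*(-⅙))*6 - 1 = -1*6 - 1 = -6 - 1 = -7)
r(o) = -7
(-16169 + h(-169))*(r(134) + 15367) = (-16169 + 4*(-169)²)*(-7 + 15367) = (-16169 + 4*28561)*15360 = (-16169 + 114244)*15360 = 98075*15360 = 1506432000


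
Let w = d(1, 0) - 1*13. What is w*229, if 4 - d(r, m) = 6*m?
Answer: -2061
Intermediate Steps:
d(r, m) = 4 - 6*m
w = -9 (w = (4 - 6*0) - 1*13 = (4 + 0) - 13 = 4 - 13 = -9)
w*229 = -9*229 = -2061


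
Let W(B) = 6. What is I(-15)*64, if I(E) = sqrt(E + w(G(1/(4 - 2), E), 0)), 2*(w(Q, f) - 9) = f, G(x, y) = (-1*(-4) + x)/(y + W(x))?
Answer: 64*I*sqrt(6) ≈ 156.77*I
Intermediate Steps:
G(x, y) = (4 + x)/(6 + y) (G(x, y) = (-1*(-4) + x)/(y + 6) = (4 + x)/(6 + y))
w(Q, f) = 9 + f/2
I(E) = sqrt(9 + E) (I(E) = sqrt(E + (9 + (1/2)*0)) = sqrt(E + (9 + 0)) = sqrt(E + 9) = sqrt(9 + E))
I(-15)*64 = sqrt(9 - 15)*64 = sqrt(-6)*64 = (I*sqrt(6))*64 = 64*I*sqrt(6)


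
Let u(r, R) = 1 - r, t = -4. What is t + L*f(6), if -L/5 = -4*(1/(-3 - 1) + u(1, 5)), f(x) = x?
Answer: -34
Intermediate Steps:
L = -5 (L = -(-20)*(1/(-3 - 1) + (1 - 1*1)) = -(-20)*(1/(-4) + (1 - 1)) = -(-20)*(-¼ + 0) = -(-20)*(-1)/4 = -5*1 = -5)
t + L*f(6) = -4 - 5*6 = -4 - 30 = -34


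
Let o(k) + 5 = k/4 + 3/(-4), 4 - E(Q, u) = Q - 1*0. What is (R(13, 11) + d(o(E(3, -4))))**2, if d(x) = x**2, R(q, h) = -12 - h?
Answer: 841/16 ≈ 52.563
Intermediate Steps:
E(Q, u) = 4 - Q (E(Q, u) = 4 - (Q - 1*0) = 4 - (Q + 0) = 4 - Q)
o(k) = -23/4 + k/4 (o(k) = -5 + (k/4 + 3/(-4)) = -5 + (k*(1/4) + 3*(-1/4)) = -5 + (k/4 - 3/4) = -5 + (-3/4 + k/4) = -23/4 + k/4)
(R(13, 11) + d(o(E(3, -4))))**2 = ((-12 - 1*11) + (-23/4 + (4 - 1*3)/4)**2)**2 = ((-12 - 11) + (-23/4 + (4 - 3)/4)**2)**2 = (-23 + (-23/4 + (1/4)*1)**2)**2 = (-23 + (-23/4 + 1/4)**2)**2 = (-23 + (-11/2)**2)**2 = (-23 + 121/4)**2 = (29/4)**2 = 841/16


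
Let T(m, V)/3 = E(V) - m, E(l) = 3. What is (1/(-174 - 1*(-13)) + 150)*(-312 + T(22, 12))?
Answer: -8910981/161 ≈ -55348.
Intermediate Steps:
T(m, V) = 9 - 3*m (T(m, V) = 3*(3 - m) = 9 - 3*m)
(1/(-174 - 1*(-13)) + 150)*(-312 + T(22, 12)) = (1/(-174 - 1*(-13)) + 150)*(-312 + (9 - 3*22)) = (1/(-174 + 13) + 150)*(-312 + (9 - 66)) = (1/(-161) + 150)*(-312 - 57) = (-1/161 + 150)*(-369) = (24149/161)*(-369) = -8910981/161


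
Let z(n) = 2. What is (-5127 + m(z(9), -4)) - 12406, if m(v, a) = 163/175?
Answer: -3068112/175 ≈ -17532.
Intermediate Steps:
m(v, a) = 163/175 (m(v, a) = 163*(1/175) = 163/175)
(-5127 + m(z(9), -4)) - 12406 = (-5127 + 163/175) - 12406 = -897062/175 - 12406 = -3068112/175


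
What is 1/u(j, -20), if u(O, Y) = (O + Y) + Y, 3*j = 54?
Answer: -1/22 ≈ -0.045455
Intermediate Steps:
j = 18 (j = (1/3)*54 = 18)
u(O, Y) = O + 2*Y
1/u(j, -20) = 1/(18 + 2*(-20)) = 1/(18 - 40) = 1/(-22) = -1/22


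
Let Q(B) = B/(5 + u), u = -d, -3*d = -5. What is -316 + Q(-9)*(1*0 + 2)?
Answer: -1607/5 ≈ -321.40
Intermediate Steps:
d = 5/3 (d = -⅓*(-5) = 5/3 ≈ 1.6667)
u = -5/3 (u = -1*5/3 = -5/3 ≈ -1.6667)
Q(B) = 3*B/10 (Q(B) = B/(5 - 5/3) = B/(10/3) = 3*B/10)
-316 + Q(-9)*(1*0 + 2) = -316 + ((3/10)*(-9))*(1*0 + 2) = -316 - 27*(0 + 2)/10 = -316 - 27/10*2 = -316 - 27/5 = -1607/5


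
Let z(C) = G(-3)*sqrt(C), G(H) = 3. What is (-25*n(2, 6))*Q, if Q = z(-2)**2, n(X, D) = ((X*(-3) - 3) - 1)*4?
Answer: -18000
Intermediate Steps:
n(X, D) = -16 - 12*X (n(X, D) = ((-3*X - 3) - 1)*4 = ((-3 - 3*X) - 1)*4 = (-4 - 3*X)*4 = -16 - 12*X)
z(C) = 3*sqrt(C)
Q = -18 (Q = (3*sqrt(-2))**2 = (3*(I*sqrt(2)))**2 = (3*I*sqrt(2))**2 = -18)
(-25*n(2, 6))*Q = -25*(-16 - 12*2)*(-18) = -25*(-16 - 24)*(-18) = -25*(-40)*(-18) = 1000*(-18) = -18000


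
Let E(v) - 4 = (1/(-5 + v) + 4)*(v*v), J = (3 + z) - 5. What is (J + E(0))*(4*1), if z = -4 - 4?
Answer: -24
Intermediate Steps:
z = -8
J = -10 (J = (3 - 8) - 5 = -5 - 5 = -10)
E(v) = 4 + v**2*(4 + 1/(-5 + v)) (E(v) = 4 + (1/(-5 + v) + 4)*(v*v) = 4 + (4 + 1/(-5 + v))*v**2 = 4 + v**2*(4 + 1/(-5 + v)))
(J + E(0))*(4*1) = (-10 + (-20 - 19*0**2 + 4*0 + 4*0**3)/(-5 + 0))*(4*1) = (-10 + (-20 - 19*0 + 0 + 4*0)/(-5))*4 = (-10 - (-20 + 0 + 0 + 0)/5)*4 = (-10 - 1/5*(-20))*4 = (-10 + 4)*4 = -6*4 = -24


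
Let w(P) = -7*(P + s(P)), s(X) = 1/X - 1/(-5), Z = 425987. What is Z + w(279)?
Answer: 591525442/1395 ≈ 4.2403e+5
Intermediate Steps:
s(X) = ⅕ + 1/X (s(X) = 1/X - 1*(-⅕) = 1/X + ⅕ = ⅕ + 1/X)
w(P) = -7*P - 7*(5 + P)/(5*P) (w(P) = -7*(P + (5 + P)/(5*P)) = -7*P - 7*(5 + P)/(5*P))
Z + w(279) = 425987 + (-7/5 - 7*279 - 7/279) = 425987 + (-7/5 - 1953 - 7*1/279) = 425987 + (-7/5 - 1953 - 7/279) = 425987 - 2726423/1395 = 591525442/1395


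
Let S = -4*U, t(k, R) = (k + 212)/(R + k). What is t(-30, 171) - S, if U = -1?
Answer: -382/141 ≈ -2.7092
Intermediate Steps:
t(k, R) = (212 + k)/(R + k)
S = 4 (S = -4*(-1) = 4)
t(-30, 171) - S = (212 - 30)/(171 - 30) - 1*4 = 182/141 - 4 = -382/141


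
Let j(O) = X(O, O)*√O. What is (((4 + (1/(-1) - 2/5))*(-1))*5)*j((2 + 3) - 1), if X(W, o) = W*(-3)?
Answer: 312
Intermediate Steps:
X(W, o) = -3*W
j(O) = -3*O^(3/2) (j(O) = (-3*O)*√O = -3*O^(3/2))
(((4 + (1/(-1) - 2/5))*(-1))*5)*j((2 + 3) - 1) = (((4 + (1/(-1) - 2/5))*(-1))*5)*(-3*((2 + 3) - 1)^(3/2)) = (((4 + (1*(-1) - 2*⅕))*(-1))*5)*(-3*(5 - 1)^(3/2)) = (((4 + (-1 - ⅖))*(-1))*5)*(-3*4^(3/2)) = (((4 - 7/5)*(-1))*5)*(-3*8) = (((13/5)*(-1))*5)*(-24) = -13/5*5*(-24) = -13*(-24) = 312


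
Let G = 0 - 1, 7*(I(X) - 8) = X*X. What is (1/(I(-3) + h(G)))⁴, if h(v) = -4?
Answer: 2401/1874161 ≈ 0.0012811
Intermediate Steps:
I(X) = 8 + X²/7 (I(X) = 8 + (X*X)/7 = 8 + X²/7)
G = -1
(1/(I(-3) + h(G)))⁴ = (1/((8 + (⅐)*(-3)²) - 4))⁴ = (1/((8 + (⅐)*9) - 4))⁴ = (1/((8 + 9/7) - 4))⁴ = (1/(65/7 - 4))⁴ = (1/(37/7))⁴ = (7/37)⁴ = 2401/1874161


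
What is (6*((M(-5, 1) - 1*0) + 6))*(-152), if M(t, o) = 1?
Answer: -6384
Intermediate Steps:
(6*((M(-5, 1) - 1*0) + 6))*(-152) = (6*((1 - 1*0) + 6))*(-152) = (6*((1 + 0) + 6))*(-152) = (6*(1 + 6))*(-152) = (6*7)*(-152) = 42*(-152) = -6384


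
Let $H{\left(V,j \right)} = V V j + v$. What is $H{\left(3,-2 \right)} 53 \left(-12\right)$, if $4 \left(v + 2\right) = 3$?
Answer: $12243$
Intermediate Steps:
$v = - \frac{5}{4}$ ($v = -2 + \frac{1}{4} \cdot 3 = -2 + \frac{3}{4} = - \frac{5}{4} \approx -1.25$)
$H{\left(V,j \right)} = - \frac{5}{4} + j V^{2}$ ($H{\left(V,j \right)} = V V j - \frac{5}{4} = V^{2} j - \frac{5}{4} = j V^{2} - \frac{5}{4} = - \frac{5}{4} + j V^{2}$)
$H{\left(3,-2 \right)} 53 \left(-12\right) = \left(- \frac{5}{4} - 2 \cdot 3^{2}\right) 53 \left(-12\right) = \left(- \frac{5}{4} - 18\right) 53 \left(-12\right) = \left(- \frac{77}{4}\right) 53 \left(-12\right) = \left(- \frac{4081}{4}\right) \left(-12\right) = 12243$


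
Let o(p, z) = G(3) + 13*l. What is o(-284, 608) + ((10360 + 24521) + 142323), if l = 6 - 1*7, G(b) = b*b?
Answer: 177200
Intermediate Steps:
G(b) = b²
l = -1 (l = 6 - 7 = -1)
o(p, z) = -4 (o(p, z) = 3² + 13*(-1) = 9 - 13 = -4)
o(-284, 608) + ((10360 + 24521) + 142323) = -4 + ((10360 + 24521) + 142323) = -4 + (34881 + 142323) = -4 + 177204 = 177200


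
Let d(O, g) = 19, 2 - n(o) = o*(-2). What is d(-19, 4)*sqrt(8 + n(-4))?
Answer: 19*sqrt(2) ≈ 26.870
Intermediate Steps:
n(o) = 2 + 2*o (n(o) = 2 - o*(-2) = 2 - (-2)*o = 2 + 2*o)
d(-19, 4)*sqrt(8 + n(-4)) = 19*sqrt(8 + (2 + 2*(-4))) = 19*sqrt(8 + (2 - 8)) = 19*sqrt(8 - 6) = 19*sqrt(2)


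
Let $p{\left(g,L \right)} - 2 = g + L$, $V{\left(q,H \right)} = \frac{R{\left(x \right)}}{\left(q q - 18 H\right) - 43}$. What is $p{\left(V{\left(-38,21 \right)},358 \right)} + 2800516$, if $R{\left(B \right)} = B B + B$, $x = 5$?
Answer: $\frac{955098726}{341} \approx 2.8009 \cdot 10^{6}$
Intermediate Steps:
$R{\left(B \right)} = B + B^{2}$ ($R{\left(B \right)} = B^{2} + B = B + B^{2}$)
$V{\left(q,H \right)} = \frac{30}{-43 + q^{2} - 18 H}$ ($V{\left(q,H \right)} = \frac{5 \left(1 + 5\right)}{\left(q q - 18 H\right) - 43} = \frac{5 \cdot 6}{\left(q^{2} - 18 H\right) - 43} = \frac{30}{-43 + q^{2} - 18 H}$)
$p{\left(g,L \right)} = 2 + L + g$ ($p{\left(g,L \right)} = 2 + \left(g + L\right) = 2 + \left(L + g\right) = 2 + L + g$)
$p{\left(V{\left(-38,21 \right)},358 \right)} + 2800516 = \left(2 + 358 + \frac{30}{-43 + \left(-38\right)^{2} - 378}\right) + 2800516 = \left(2 + 358 + \frac{30}{-43 + 1444 - 378}\right) + 2800516 = \left(2 + 358 + \frac{30}{1023}\right) + 2800516 = \left(2 + 358 + 30 \cdot \frac{1}{1023}\right) + 2800516 = \left(2 + 358 + \frac{10}{341}\right) + 2800516 = \frac{122770}{341} + 2800516 = \frac{955098726}{341}$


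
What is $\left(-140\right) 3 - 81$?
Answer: $-501$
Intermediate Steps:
$\left(-140\right) 3 - 81 = -420 + \left(-214 + 133\right) = -420 - 81 = -501$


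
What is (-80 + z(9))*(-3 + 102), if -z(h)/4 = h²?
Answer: -39996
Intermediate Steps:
z(h) = -4*h²
(-80 + z(9))*(-3 + 102) = (-80 - 4*9²)*(-3 + 102) = (-80 - 4*81)*99 = (-80 - 324)*99 = -404*99 = -39996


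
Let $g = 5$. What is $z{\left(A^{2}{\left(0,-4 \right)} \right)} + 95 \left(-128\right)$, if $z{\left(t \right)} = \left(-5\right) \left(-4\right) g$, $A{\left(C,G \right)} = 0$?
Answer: $-12060$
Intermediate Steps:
$z{\left(t \right)} = 100$ ($z{\left(t \right)} = \left(-5\right) \left(-4\right) 5 = 20 \cdot 5 = 100$)
$z{\left(A^{2}{\left(0,-4 \right)} \right)} + 95 \left(-128\right) = 100 + 95 \left(-128\right) = 100 - 12160 = -12060$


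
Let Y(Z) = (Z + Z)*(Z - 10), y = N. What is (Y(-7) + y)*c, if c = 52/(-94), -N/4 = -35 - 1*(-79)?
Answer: -1612/47 ≈ -34.298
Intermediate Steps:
N = -176 (N = -4*(-35 - 1*(-79)) = -4*(-35 + 79) = -4*44 = -176)
y = -176
c = -26/47 (c = 52*(-1/94) = -26/47 ≈ -0.55319)
Y(Z) = 2*Z*(-10 + Z) (Y(Z) = (2*Z)*(-10 + Z) = 2*Z*(-10 + Z))
(Y(-7) + y)*c = (2*(-7)*(-10 - 7) - 176)*(-26/47) = (2*(-7)*(-17) - 176)*(-26/47) = (238 - 176)*(-26/47) = 62*(-26/47) = -1612/47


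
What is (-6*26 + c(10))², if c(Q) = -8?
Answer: 26896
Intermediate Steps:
(-6*26 + c(10))² = (-6*26 - 8)² = (-156 - 8)² = (-164)² = 26896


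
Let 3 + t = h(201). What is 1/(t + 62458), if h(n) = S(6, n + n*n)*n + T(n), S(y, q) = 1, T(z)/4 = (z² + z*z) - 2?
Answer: 1/385856 ≈ 2.5916e-6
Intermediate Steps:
T(z) = -8 + 8*z² (T(z) = 4*((z² + z*z) - 2) = 4*((z² + z²) - 2) = 4*(2*z² - 2) = 4*(-2 + 2*z²) = -8 + 8*z²)
h(n) = -8 + n + 8*n² (h(n) = 1*n + (-8 + 8*n²) = n + (-8 + 8*n²) = -8 + n + 8*n²)
t = 323398 (t = -3 + (-8 + 201 + 8*201²) = -3 + (-8 + 201 + 8*40401) = -3 + (-8 + 201 + 323208) = -3 + 323401 = 323398)
1/(t + 62458) = 1/(323398 + 62458) = 1/385856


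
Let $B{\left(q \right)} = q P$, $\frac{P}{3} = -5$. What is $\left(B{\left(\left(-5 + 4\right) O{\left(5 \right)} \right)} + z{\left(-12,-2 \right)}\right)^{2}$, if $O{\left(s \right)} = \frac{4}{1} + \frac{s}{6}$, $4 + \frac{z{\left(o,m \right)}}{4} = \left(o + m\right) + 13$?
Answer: $\frac{11025}{4} \approx 2756.3$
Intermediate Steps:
$P = -15$ ($P = 3 \left(-5\right) = -15$)
$z{\left(o,m \right)} = 36 + 4 m + 4 o$ ($z{\left(o,m \right)} = -16 + 4 \left(\left(o + m\right) + 13\right) = -16 + 4 \left(\left(m + o\right) + 13\right) = -16 + 4 \left(13 + m + o\right) = -16 + \left(52 + 4 m + 4 o\right) = 36 + 4 m + 4 o$)
$O{\left(s \right)} = 4 + \frac{s}{6}$ ($O{\left(s \right)} = 4 \cdot 1 + s \frac{1}{6} = 4 + \frac{s}{6}$)
$B{\left(q \right)} = - 15 q$ ($B{\left(q \right)} = q \left(-15\right) = - 15 q$)
$\left(B{\left(\left(-5 + 4\right) O{\left(5 \right)} \right)} + z{\left(-12,-2 \right)}\right)^{2} = \left(- 15 \left(-5 + 4\right) \left(4 + \frac{1}{6} \cdot 5\right) + \left(36 + 4 \left(-2\right) + 4 \left(-12\right)\right)\right)^{2} = \left(- 15 \left(- (4 + \frac{5}{6})\right) - 20\right)^{2} = \left(- 15 \left(\left(-1\right) \frac{29}{6}\right) - 20\right)^{2} = \left(\left(-15\right) \left(- \frac{29}{6}\right) - 20\right)^{2} = \left(\frac{145}{2} - 20\right)^{2} = \left(\frac{105}{2}\right)^{2} = \frac{11025}{4}$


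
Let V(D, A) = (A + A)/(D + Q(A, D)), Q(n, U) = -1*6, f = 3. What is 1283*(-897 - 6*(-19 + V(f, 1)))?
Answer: -999457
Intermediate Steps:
Q(n, U) = -6
V(D, A) = 2*A/(-6 + D) (V(D, A) = (A + A)/(D - 6) = (2*A)/(-6 + D) = 2*A/(-6 + D))
1283*(-897 - 6*(-19 + V(f, 1))) = 1283*(-897 - 6*(-19 + 2*1/(-6 + 3))) = 1283*(-897 - 6*(-19 + 2*1/(-3))) = 1283*(-897 - 6*(-19 + 2*1*(-⅓))) = 1283*(-897 - 6*(-19 - ⅔)) = 1283*(-897 - 6*(-59/3)) = 1283*(-897 + 118) = 1283*(-779) = -999457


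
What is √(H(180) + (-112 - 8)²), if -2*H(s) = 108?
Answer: 3*√1594 ≈ 119.77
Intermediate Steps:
H(s) = -54 (H(s) = -½*108 = -54)
√(H(180) + (-112 - 8)²) = √(-54 + (-112 - 8)²) = √(-54 + (-120)²) = √(-54 + 14400) = √14346 = 3*√1594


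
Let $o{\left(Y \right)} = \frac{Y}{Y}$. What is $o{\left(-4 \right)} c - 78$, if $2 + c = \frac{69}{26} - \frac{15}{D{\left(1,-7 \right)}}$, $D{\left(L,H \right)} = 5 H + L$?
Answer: $- \frac{16996}{221} \approx -76.905$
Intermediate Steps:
$o{\left(Y \right)} = 1$
$D{\left(L,H \right)} = L + 5 H$
$c = \frac{242}{221}$ ($c = -2 + \left(\frac{69}{26} - \frac{15}{1 + 5 \left(-7\right)}\right) = -2 + \left(69 \cdot \frac{1}{26} - \frac{15}{1 - 35}\right) = -2 + \left(\frac{69}{26} - \frac{15}{-34}\right) = -2 + \left(\frac{69}{26} - - \frac{15}{34}\right) = -2 + \left(\frac{69}{26} + \frac{15}{34}\right) = -2 + \frac{684}{221} = \frac{242}{221} \approx 1.095$)
$o{\left(-4 \right)} c - 78 = 1 \cdot \frac{242}{221} - 78 = \frac{242}{221} - 78 = - \frac{16996}{221}$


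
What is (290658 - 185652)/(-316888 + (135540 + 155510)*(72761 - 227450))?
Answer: -52503/22511275169 ≈ -2.3323e-6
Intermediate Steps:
(290658 - 185652)/(-316888 + (135540 + 155510)*(72761 - 227450)) = 105006/(-316888 + 291050*(-154689)) = 105006/(-316888 - 45022233450) = 105006/(-45022550338) = 105006*(-1/45022550338) = -52503/22511275169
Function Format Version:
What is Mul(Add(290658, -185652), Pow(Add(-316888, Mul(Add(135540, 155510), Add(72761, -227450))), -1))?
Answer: Rational(-52503, 22511275169) ≈ -2.3323e-6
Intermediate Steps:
Mul(Add(290658, -185652), Pow(Add(-316888, Mul(Add(135540, 155510), Add(72761, -227450))), -1)) = Mul(105006, Pow(Add(-316888, Mul(291050, -154689)), -1)) = Mul(105006, Pow(Add(-316888, -45022233450), -1)) = Mul(105006, Pow(-45022550338, -1)) = Mul(105006, Rational(-1, 45022550338)) = Rational(-52503, 22511275169)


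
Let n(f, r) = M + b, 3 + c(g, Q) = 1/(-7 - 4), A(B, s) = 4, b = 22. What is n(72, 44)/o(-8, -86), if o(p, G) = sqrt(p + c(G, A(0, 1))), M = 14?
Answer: -18*I*sqrt(1342)/61 ≈ -10.81*I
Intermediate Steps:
c(g, Q) = -34/11 (c(g, Q) = -3 + 1/(-7 - 4) = -3 + 1/(-11) = -3 - 1/11 = -34/11)
o(p, G) = sqrt(-34/11 + p) (o(p, G) = sqrt(p - 34/11) = sqrt(-34/11 + p))
n(f, r) = 36 (n(f, r) = 14 + 22 = 36)
n(72, 44)/o(-8, -86) = 36/((sqrt(-374 + 121*(-8))/11)) = 36/((sqrt(-374 - 968)/11)) = 36/((sqrt(-1342)/11)) = 36/(((I*sqrt(1342))/11)) = 36/((I*sqrt(1342)/11)) = 36*(-I*sqrt(1342)/122) = -18*I*sqrt(1342)/61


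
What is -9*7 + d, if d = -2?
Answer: -65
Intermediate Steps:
-9*7 + d = -9*7 - 2 = -63 - 2 = -65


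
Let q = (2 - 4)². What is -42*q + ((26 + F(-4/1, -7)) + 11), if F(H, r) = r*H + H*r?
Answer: -75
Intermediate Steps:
F(H, r) = 2*H*r (F(H, r) = H*r + H*r = 2*H*r)
q = 4 (q = (-2)² = 4)
-42*q + ((26 + F(-4/1, -7)) + 11) = -42*4 + ((26 + 2*(-4/1)*(-7)) + 11) = -168 + ((26 + 2*(-4*1)*(-7)) + 11) = -168 + ((26 + 2*(-4)*(-7)) + 11) = -168 + ((26 + 56) + 11) = -168 + (82 + 11) = -168 + 93 = -75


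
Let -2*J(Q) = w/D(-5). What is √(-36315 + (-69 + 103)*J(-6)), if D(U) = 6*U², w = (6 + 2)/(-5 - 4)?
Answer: I*√73537671/45 ≈ 190.56*I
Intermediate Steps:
w = -8/9 (w = 8/(-9) = 8*(-⅑) = -8/9 ≈ -0.88889)
J(Q) = 2/675 (J(Q) = -(-4)/(9*(6*(-5)²)) = -(-4)/(9*(6*25)) = -(-4)/(9*150) = -½*(-4/675) = 2/675)
√(-36315 + (-69 + 103)*J(-6)) = √(-36315 + (-69 + 103)*(2/675)) = √(-36315 + 34*(2/675)) = √(-36315 + 68/675) = √(-24512557/675) = I*√73537671/45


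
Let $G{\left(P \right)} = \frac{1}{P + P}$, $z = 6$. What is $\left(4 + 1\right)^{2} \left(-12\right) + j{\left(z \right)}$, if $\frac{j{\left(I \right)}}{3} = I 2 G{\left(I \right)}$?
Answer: $-297$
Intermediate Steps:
$G{\left(P \right)} = \frac{1}{2 P}$
$j{\left(I \right)} = 3$ ($j{\left(I \right)} = 3 I 2 \frac{1}{2 I} = 3 \cdot 2 I \frac{1}{2 I} = 3 \cdot 1 = 3$)
$\left(4 + 1\right)^{2} \left(-12\right) + j{\left(z \right)} = \left(4 + 1\right)^{2} \left(-12\right) + 3 = 5^{2} \left(-12\right) + 3 = 25 \left(-12\right) + 3 = -300 + 3 = -297$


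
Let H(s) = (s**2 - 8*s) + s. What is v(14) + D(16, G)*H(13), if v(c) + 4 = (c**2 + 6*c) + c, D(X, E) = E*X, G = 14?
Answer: 17762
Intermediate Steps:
H(s) = s**2 - 7*s
v(c) = -4 + c**2 + 7*c (v(c) = -4 + ((c**2 + 6*c) + c) = -4 + (c**2 + 7*c) = -4 + c**2 + 7*c)
v(14) + D(16, G)*H(13) = (-4 + 14**2 + 7*14) + (14*16)*(13*(-7 + 13)) = (-4 + 196 + 98) + 224*(13*6) = 290 + 224*78 = 290 + 17472 = 17762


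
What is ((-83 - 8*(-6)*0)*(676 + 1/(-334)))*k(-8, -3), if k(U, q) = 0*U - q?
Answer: -56219967/334 ≈ -1.6832e+5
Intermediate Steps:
k(U, q) = -q (k(U, q) = 0 - q = -q)
((-83 - 8*(-6)*0)*(676 + 1/(-334)))*k(-8, -3) = ((-83 - 8*(-6)*0)*(676 + 1/(-334)))*(-1*(-3)) = ((-83 + 48*0)*(676 - 1/334))*3 = ((-83 + 0)*(225783/334))*3 = -83*225783/334*3 = -18739989/334*3 = -56219967/334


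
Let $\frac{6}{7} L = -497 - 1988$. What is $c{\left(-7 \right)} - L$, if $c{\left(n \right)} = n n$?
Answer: $\frac{17689}{6} \approx 2948.2$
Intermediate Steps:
$L = - \frac{17395}{6}$ ($L = \frac{7 \left(-497 - 1988\right)}{6} = \frac{7}{6} \left(-2485\right) = - \frac{17395}{6} \approx -2899.2$)
$c{\left(n \right)} = n^{2}$
$c{\left(-7 \right)} - L = \left(-7\right)^{2} - - \frac{17395}{6} = 49 + \frac{17395}{6} = \frac{17689}{6}$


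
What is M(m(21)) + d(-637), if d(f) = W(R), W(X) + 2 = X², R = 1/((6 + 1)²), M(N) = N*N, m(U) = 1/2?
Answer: -16803/9604 ≈ -1.7496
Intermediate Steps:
m(U) = ½
M(N) = N²
R = 1/49 (R = 1/(7²) = 1/49 ≈ 0.020408)
W(X) = -2 + X²
d(f) = -4801/2401 (d(f) = -2 + (1/49)² = -2 + 1/2401 = -4801/2401)
M(m(21)) + d(-637) = (½)² - 4801/2401 = ¼ - 4801/2401 = -16803/9604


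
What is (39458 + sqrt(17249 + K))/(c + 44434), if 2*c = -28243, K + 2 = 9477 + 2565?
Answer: 78916/60625 + 2*sqrt(29289)/60625 ≈ 1.3074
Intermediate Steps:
K = 12040 (K = -2 + (9477 + 2565) = -2 + 12042 = 12040)
c = -28243/2 (c = (1/2)*(-28243) = -28243/2 ≈ -14122.)
(39458 + sqrt(17249 + K))/(c + 44434) = (39458 + sqrt(17249 + 12040))/(-28243/2 + 44434) = (39458 + sqrt(29289))/(60625/2) = (39458 + sqrt(29289))*(2/60625) = 78916/60625 + 2*sqrt(29289)/60625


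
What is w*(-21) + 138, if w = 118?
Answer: -2340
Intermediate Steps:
w*(-21) + 138 = 118*(-21) + 138 = -2478 + 138 = -2340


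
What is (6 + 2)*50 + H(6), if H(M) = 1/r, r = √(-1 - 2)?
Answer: 400 - I*√3/3 ≈ 400.0 - 0.57735*I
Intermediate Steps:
r = I*√3 (r = √(-3) = I*√3 ≈ 1.732*I)
H(M) = -I*√3/3 (H(M) = 1/(I*√3) = -I*√3/3)
(6 + 2)*50 + H(6) = (6 + 2)*50 - I*√3/3 = 8*50 - I*√3/3 = 400 - I*√3/3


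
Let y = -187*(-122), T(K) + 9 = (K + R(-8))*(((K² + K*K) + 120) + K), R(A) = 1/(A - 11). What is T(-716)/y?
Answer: -13941261351/433466 ≈ -32162.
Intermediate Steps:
R(A) = 1/(-11 + A)
T(K) = -9 + (-1/19 + K)*(120 + K + 2*K²) (T(K) = -9 + (K + 1/(-11 - 8))*(((K² + K*K) + 120) + K) = -9 + (K + 1/(-19))*(((K² + K²) + 120) + K) = -9 + (K - 1/19)*((2*K² + 120) + K) = -9 + (-1/19 + K)*((120 + 2*K²) + K) = -9 + (-1/19 + K)*(120 + K + 2*K²))
y = 22814
T(-716)/y = (-291/19 + 2*(-716)³ + (17/19)*(-716)² + (2279/19)*(-716))/22814 = (-291/19 + 2*(-367061696) + (17/19)*512656 - 1631764/19)*(1/22814) = (-291/19 - 734123392 + 8715152/19 - 1631764/19)*(1/22814) = -13941261351/19*1/22814 = -13941261351/433466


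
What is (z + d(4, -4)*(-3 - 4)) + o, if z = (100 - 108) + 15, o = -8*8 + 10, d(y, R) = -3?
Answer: -26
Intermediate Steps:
o = -54 (o = -64 + 10 = -54)
z = 7 (z = -8 + 15 = 7)
(z + d(4, -4)*(-3 - 4)) + o = (7 - 3*(-3 - 4)) - 54 = (7 - 3*(-7)) - 54 = (7 + 21) - 54 = 28 - 54 = -26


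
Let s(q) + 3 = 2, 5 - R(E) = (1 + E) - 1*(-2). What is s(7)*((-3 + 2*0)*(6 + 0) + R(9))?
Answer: 25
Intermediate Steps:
R(E) = 2 - E (R(E) = 5 - ((1 + E) - 1*(-2)) = 5 - ((1 + E) + 2) = 5 - (3 + E) = 5 + (-3 - E) = 2 - E)
s(q) = -1 (s(q) = -3 + 2 = -1)
s(7)*((-3 + 2*0)*(6 + 0) + R(9)) = -((-3 + 2*0)*(6 + 0) + (2 - 1*9)) = -((-3 + 0)*6 + (2 - 9)) = -(-3*6 - 7) = -(-18 - 7) = -1*(-25) = 25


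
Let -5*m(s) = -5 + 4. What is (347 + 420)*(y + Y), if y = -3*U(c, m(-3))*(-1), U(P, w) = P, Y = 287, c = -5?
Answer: 208624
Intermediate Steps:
m(s) = 1/5 (m(s) = -(-5 + 4)/5 = -1/5*(-1) = 1/5)
y = -15 (y = -3*(-5)*(-1) = 15*(-1) = -15)
(347 + 420)*(y + Y) = (347 + 420)*(-15 + 287) = 767*272 = 208624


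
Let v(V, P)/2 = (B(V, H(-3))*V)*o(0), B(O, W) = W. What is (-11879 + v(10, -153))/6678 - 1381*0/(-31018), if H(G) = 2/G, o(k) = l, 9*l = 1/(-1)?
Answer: -320693/180306 ≈ -1.7786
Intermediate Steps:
l = -⅑ (l = (1/(-1))/9 = (1*(-1))/9 = (⅑)*(-1) = -⅑ ≈ -0.11111)
o(k) = -⅑
v(V, P) = 4*V/27 (v(V, P) = 2*(((2/(-3))*V)*(-⅑)) = 2*(((2*(-⅓))*V)*(-⅑)) = 2*(-2*V/3*(-⅑)) = 2*(2*V/27) = 4*V/27)
(-11879 + v(10, -153))/6678 - 1381*0/(-31018) = (-11879 + (4/27)*10)/6678 - 1381*0/(-31018) = (-11879 + 40/27)*(1/6678) + 0*(-1/31018) = -320693/27*1/6678 + 0 = -320693/180306 + 0 = -320693/180306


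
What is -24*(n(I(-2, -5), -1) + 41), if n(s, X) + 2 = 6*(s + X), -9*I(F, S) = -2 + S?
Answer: -904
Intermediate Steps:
I(F, S) = 2/9 - S/9 (I(F, S) = -(-2 + S)/9 = 2/9 - S/9)
n(s, X) = -2 + 6*X + 6*s (n(s, X) = -2 + 6*(s + X) = -2 + 6*(X + s) = -2 + (6*X + 6*s) = -2 + 6*X + 6*s)
-24*(n(I(-2, -5), -1) + 41) = -24*((-2 + 6*(-1) + 6*(2/9 - ⅑*(-5))) + 41) = -24*((-2 - 6 + 6*(2/9 + 5/9)) + 41) = -24*((-2 - 6 + 6*(7/9)) + 41) = -24*((-2 - 6 + 14/3) + 41) = -24*(-10/3 + 41) = -24*113/3 = -904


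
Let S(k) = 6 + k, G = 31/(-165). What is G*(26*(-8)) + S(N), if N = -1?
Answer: 7273/165 ≈ 44.079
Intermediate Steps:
G = -31/165 (G = 31*(-1/165) = -31/165 ≈ -0.18788)
G*(26*(-8)) + S(N) = -806*(-8)/165 + (6 - 1) = -31/165*(-208) + 5 = 6448/165 + 5 = 7273/165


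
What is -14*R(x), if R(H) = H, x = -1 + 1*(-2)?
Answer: 42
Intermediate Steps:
x = -3 (x = -1 - 2 = -3)
-14*R(x) = -14*(-3) = 42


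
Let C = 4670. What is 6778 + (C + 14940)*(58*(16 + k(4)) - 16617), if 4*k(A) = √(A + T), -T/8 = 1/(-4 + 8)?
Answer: -307654512 + 284345*√2 ≈ -3.0725e+8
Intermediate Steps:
T = -2 (T = -8/(-4 + 8) = -8/4 = -8*¼ = -2)
k(A) = √(-2 + A)/4 (k(A) = √(A - 2)/4 = √(-2 + A)/4)
6778 + (C + 14940)*(58*(16 + k(4)) - 16617) = 6778 + (4670 + 14940)*(58*(16 + √(-2 + 4)/4) - 16617) = 6778 + 19610*(58*(16 + √2/4) - 16617) = 6778 + 19610*((928 + 29*√2/2) - 16617) = 6778 + 19610*(-15689 + 29*√2/2) = 6778 + (-307661290 + 284345*√2) = -307654512 + 284345*√2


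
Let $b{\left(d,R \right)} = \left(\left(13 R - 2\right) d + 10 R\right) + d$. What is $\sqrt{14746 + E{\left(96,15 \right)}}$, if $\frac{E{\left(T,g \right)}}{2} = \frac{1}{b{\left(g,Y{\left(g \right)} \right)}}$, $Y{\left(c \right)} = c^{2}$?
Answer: $\frac{\sqrt{7837986009705}}{23055} \approx 121.43$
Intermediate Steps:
$b{\left(d,R \right)} = d + 10 R + d \left(-2 + 13 R\right)$ ($b{\left(d,R \right)} = \left(\left(-2 + 13 R\right) d + 10 R\right) + d = \left(d \left(-2 + 13 R\right) + 10 R\right) + d = \left(10 R + d \left(-2 + 13 R\right)\right) + d = d + 10 R + d \left(-2 + 13 R\right)$)
$E{\left(T,g \right)} = \frac{2}{- g + 10 g^{2} + 13 g^{3}}$ ($E{\left(T,g \right)} = \frac{2}{- g + 10 g^{2} + 13 g^{2} g} = \frac{2}{- g + 10 g^{2} + 13 g^{3}}$)
$\sqrt{14746 + E{\left(96,15 \right)}} = \sqrt{14746 + \frac{2}{15 \left(-1 + 10 \cdot 15 + 13 \cdot 15^{2}\right)}} = \sqrt{14746 + 2 \cdot \frac{1}{15} \frac{1}{-1 + 150 + 13 \cdot 225}} = \sqrt{14746 + 2 \cdot \frac{1}{15} \frac{1}{-1 + 150 + 2925}} = \sqrt{14746 + 2 \cdot \frac{1}{15} \cdot \frac{1}{3074}} = \sqrt{14746 + \frac{1}{23055}} = \sqrt{\frac{339969031}{23055}} = \frac{\sqrt{7837986009705}}{23055}$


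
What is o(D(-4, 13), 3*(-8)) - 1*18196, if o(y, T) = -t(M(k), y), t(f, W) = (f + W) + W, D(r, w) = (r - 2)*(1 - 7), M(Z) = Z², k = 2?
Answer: -18272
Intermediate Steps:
D(r, w) = 12 - 6*r (D(r, w) = (-2 + r)*(-6) = 12 - 6*r)
t(f, W) = f + 2*W (t(f, W) = (W + f) + W = f + 2*W)
o(y, T) = -4 - 2*y (o(y, T) = -(2² + 2*y) = -(4 + 2*y) = -4 - 2*y)
o(D(-4, 13), 3*(-8)) - 1*18196 = (-4 - 2*(12 - 6*(-4))) - 1*18196 = (-4 - 2*(12 + 24)) - 18196 = (-4 - 2*36) - 18196 = (-4 - 72) - 18196 = -76 - 18196 = -18272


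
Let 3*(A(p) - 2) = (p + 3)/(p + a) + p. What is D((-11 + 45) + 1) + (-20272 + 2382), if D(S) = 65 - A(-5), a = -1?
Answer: -160429/9 ≈ -17825.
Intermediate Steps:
A(p) = 2 + p/3 + (3 + p)/(3*(-1 + p)) (A(p) = 2 + ((p + 3)/(p - 1) + p)/3 = 2 + ((3 + p)/(-1 + p) + p)/3 = 2 + (p + (3 + p)/(-1 + p))/3 = 2 + (p/3 + (3 + p)/(3*(-1 + p))) = 2 + p/3 + (3 + p)/(3*(-1 + p)))
D(S) = 581/9 (D(S) = 65 - (-3 + (-5)² + 6*(-5))/(3*(-1 - 5)) = 65 - (-3 + 25 - 30)/(3*(-6)) = 65 - (-1)*(-8)/(3*6) = 65 - 1*4/9 = 65 - 4/9 = 581/9)
D((-11 + 45) + 1) + (-20272 + 2382) = 581/9 + (-20272 + 2382) = 581/9 - 17890 = -160429/9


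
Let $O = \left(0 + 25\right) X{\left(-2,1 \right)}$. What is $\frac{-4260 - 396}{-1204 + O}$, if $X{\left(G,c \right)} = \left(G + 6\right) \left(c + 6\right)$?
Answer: $\frac{194}{21} \approx 9.2381$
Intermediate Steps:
$X{\left(G,c \right)} = \left(6 + G\right) \left(6 + c\right)$
$O = 700$ ($O = \left(0 + 25\right) \left(36 + 6 \left(-2\right) + 6 \cdot 1 - 2\right) = 25 \left(36 - 12 + 6 - 2\right) = 25 \cdot 28 = 700$)
$\frac{-4260 - 396}{-1204 + O} = \frac{-4260 - 396}{-1204 + 700} = - \frac{4656}{-504} = \left(-4656\right) \left(- \frac{1}{504}\right) = \frac{194}{21}$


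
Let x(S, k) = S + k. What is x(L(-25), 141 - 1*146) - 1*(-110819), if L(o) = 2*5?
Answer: 110824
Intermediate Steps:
L(o) = 10
x(L(-25), 141 - 1*146) - 1*(-110819) = (10 + (141 - 1*146)) - 1*(-110819) = (10 + (141 - 146)) + 110819 = (10 - 5) + 110819 = 5 + 110819 = 110824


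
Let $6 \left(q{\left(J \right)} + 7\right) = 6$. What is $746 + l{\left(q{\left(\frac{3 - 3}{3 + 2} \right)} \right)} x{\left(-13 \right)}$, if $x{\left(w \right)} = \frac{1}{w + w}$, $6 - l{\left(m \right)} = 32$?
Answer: $747$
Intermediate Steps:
$q{\left(J \right)} = -6$ ($q{\left(J \right)} = -7 + \frac{1}{6} \cdot 6 = -7 + 1 = -6$)
$l{\left(m \right)} = -26$ ($l{\left(m \right)} = 6 - 32 = -26$)
$x{\left(w \right)} = \frac{1}{2 w}$
$746 + l{\left(q{\left(\frac{3 - 3}{3 + 2} \right)} \right)} x{\left(-13 \right)} = 746 - 26 \frac{1}{2 \left(-13\right)} = 746 - 26 \cdot \frac{1}{2} \left(- \frac{1}{13}\right) = 746 - -1 = 746 + 1 = 747$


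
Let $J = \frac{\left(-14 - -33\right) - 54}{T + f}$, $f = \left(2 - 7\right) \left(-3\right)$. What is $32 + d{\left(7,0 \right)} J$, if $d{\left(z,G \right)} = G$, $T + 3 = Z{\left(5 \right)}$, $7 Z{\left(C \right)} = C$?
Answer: $32$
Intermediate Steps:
$Z{\left(C \right)} = \frac{C}{7}$
$T = - \frac{16}{7}$ ($T = -3 + \frac{1}{7} \cdot 5 = -3 + \frac{5}{7} = - \frac{16}{7} \approx -2.2857$)
$f = 15$ ($f = \left(2 - 7\right) \left(-3\right) = \left(-5\right) \left(-3\right) = 15$)
$J = - \frac{245}{89}$ ($J = \frac{\left(-14 - -33\right) - 54}{- \frac{16}{7} + 15} = \frac{\left(-14 + 33\right) - 54}{\frac{89}{7}} = \left(19 - 54\right) \frac{7}{89} = \left(-35\right) \frac{7}{89} = - \frac{245}{89} \approx -2.7528$)
$32 + d{\left(7,0 \right)} J = 32 + 0 \left(- \frac{245}{89}\right) = 32 + 0 = 32$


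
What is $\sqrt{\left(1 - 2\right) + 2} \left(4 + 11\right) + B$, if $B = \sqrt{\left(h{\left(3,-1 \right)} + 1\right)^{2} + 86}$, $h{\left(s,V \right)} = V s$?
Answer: $15 + 3 \sqrt{10} \approx 24.487$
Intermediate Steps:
$B = 3 \sqrt{10}$ ($B = \sqrt{\left(\left(-1\right) 3 + 1\right)^{2} + 86} = \sqrt{\left(-3 + 1\right)^{2} + 86} = \sqrt{\left(-2\right)^{2} + 86} = \sqrt{4 + 86} = \sqrt{90} = 3 \sqrt{10} \approx 9.4868$)
$\sqrt{\left(1 - 2\right) + 2} \left(4 + 11\right) + B = \sqrt{\left(1 - 2\right) + 2} \left(4 + 11\right) + 3 \sqrt{10} = \sqrt{\left(1 - 2\right) + 2} \cdot 15 + 3 \sqrt{10} = \sqrt{-1 + 2} \cdot 15 + 3 \sqrt{10} = \sqrt{1} \cdot 15 + 3 \sqrt{10} = 1 \cdot 15 + 3 \sqrt{10} = 15 + 3 \sqrt{10}$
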